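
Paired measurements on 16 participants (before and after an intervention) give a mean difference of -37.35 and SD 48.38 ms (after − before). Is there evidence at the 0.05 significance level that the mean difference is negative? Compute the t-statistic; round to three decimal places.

H0: μ_d = 0; H1: μ_d < 0 (paired t-test on the differences, left-tailed).
t = d̄/(s_d/√n) = -37.35/(48.38/√16) = -3.088
df = n − 1 = 15
p-value = P(T ≤ -3.088) ≈ 0.0037
Since p ≈ 0.0037 < α = 0.05, reject H0; the evidence is statistically significant.

-3.088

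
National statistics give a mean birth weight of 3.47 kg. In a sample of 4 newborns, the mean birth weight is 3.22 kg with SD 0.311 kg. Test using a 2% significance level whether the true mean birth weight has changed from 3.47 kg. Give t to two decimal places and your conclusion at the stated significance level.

H0: μ = 3.47; H1: μ ≠ 3.47 (one-sample t-test, two-sided).
t = (x̄ − μ₀)/(s/√n) = (3.22 − 3.47)/(0.311/√4) = -1.61
df = n − 1 = 3
Two-sided p-value ≈ 0.206
Since p ≈ 0.206 > α = 0.02, fail to reject H0; the data do not provide sufficient evidence against H0.

t = -1.61; fail to reject H0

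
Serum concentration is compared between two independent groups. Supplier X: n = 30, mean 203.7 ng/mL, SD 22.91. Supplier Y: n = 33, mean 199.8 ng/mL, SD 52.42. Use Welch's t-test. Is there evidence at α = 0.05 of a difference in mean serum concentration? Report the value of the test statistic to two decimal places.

0.39

Let group 1 = supplier X, group 2 = supplier Y. H0: μ_1 = μ_2; H1: μ_1 ≠ μ_2 (Welch's two-sample t-test, two-sided).
t = (x̄_1 − x̄_2)/√(s_1²/n_1 + s_2²/n_2) = (203.7 − 199.8)/√(22.91²/30 + 52.42²/33) = 0.39
Welch–Satterthwaite df ≈ 44.68
Two-sided p-value ≈ 0.699
Since p ≈ 0.699 > α = 0.05, fail to reject H0; the data do not provide sufficient evidence against H0.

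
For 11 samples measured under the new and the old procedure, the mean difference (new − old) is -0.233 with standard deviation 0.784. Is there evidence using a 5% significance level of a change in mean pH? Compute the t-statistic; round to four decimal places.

-0.9857

H0: μ_d = 0; H1: μ_d ≠ 0 (paired t-test on the differences, two-sided).
t = d̄/(s_d/√n) = -0.233/(0.784/√11) = -0.9857
df = n − 1 = 10
Two-sided p-value ≈ 0.3475
Since p ≈ 0.3475 > α = 0.05, fail to reject H0; the data do not provide sufficient evidence against H0.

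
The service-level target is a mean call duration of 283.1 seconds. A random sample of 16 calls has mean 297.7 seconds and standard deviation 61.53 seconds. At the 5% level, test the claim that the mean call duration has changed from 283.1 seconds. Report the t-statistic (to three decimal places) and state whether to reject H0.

t = 0.949; fail to reject H0

H0: μ = 283.1; H1: μ ≠ 283.1 (one-sample t-test, two-sided).
t = (x̄ − μ₀)/(s/√n) = (297.7 − 283.1)/(61.53/√16) = 0.949
df = n − 1 = 15
Two-sided p-value ≈ 0.3576
Since p ≈ 0.3576 > α = 0.05, fail to reject H0; the evidence is not statistically significant.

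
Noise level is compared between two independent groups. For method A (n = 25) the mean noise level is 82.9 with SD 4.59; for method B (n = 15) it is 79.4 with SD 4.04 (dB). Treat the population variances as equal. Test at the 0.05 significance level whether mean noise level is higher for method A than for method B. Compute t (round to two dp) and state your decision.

t = 2.44; reject H0

Let group 1 = method A, group 2 = method B. H0: μ_1 = μ_2; H1: μ_1 > μ_2 (two-sample pooled-variance t-test, right-tailed).
s_p² = [(25−1)·4.59² + (15−1)·4.04²]/(25+15−2) = 19.3194
t = (82.9 − 79.4)/√[19.3194·(1/25 + 1/15)] = 2.44
df = n₁ + n₂ − 2 = 38
p-value = P(T ≥ 2.44) ≈ 0.010
Since p ≈ 0.010 < α = 0.05, reject H0; the data support H1.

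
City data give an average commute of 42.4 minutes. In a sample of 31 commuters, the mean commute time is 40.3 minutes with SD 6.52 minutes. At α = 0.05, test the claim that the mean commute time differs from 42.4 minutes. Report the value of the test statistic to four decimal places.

H0: μ = 42.4; H1: μ ≠ 42.4 (one-sample t-test, two-sided).
t = (x̄ − μ₀)/(s/√n) = (40.3 − 42.4)/(6.52/√31) = -1.7933
df = n − 1 = 30
Two-sided p-value ≈ 0.083
Since p ≈ 0.083 > α = 0.05, fail to reject H0; the evidence is not statistically significant.

-1.7933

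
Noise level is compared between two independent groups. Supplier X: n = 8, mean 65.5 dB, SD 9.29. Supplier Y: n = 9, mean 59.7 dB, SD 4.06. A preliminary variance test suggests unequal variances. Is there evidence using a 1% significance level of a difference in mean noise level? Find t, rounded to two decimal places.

1.63

Let group 1 = supplier X, group 2 = supplier Y. H0: μ_1 = μ_2; H1: μ_1 ≠ μ_2 (Welch's two-sample t-test, two-sided).
t = (x̄_1 − x̄_2)/√(s_1²/n_1 + s_2²/n_2) = (65.5 − 59.7)/√(9.29²/8 + 4.06²/9) = 1.63
Welch–Satterthwaite df ≈ 9.34
Two-sided p-value ≈ 0.136
Since p ≈ 0.136 > α = 0.01, fail to reject H0; the data do not provide sufficient evidence against H0.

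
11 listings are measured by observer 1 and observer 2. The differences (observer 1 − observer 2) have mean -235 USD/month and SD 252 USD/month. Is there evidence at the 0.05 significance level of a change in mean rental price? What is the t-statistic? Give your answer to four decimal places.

-3.0929

H0: μ_d = 0; H1: μ_d ≠ 0 (paired t-test on the differences, two-sided).
t = d̄/(s_d/√n) = -235/(252/√11) = -3.0929
df = n − 1 = 10
Two-sided p-value ≈ 0.011
Since p ≈ 0.011 < α = 0.05, reject H0; the evidence is statistically significant.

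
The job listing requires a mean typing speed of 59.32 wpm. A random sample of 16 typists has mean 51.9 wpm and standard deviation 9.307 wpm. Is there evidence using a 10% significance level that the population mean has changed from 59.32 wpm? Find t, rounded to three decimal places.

-3.189

H0: μ = 59.32; H1: μ ≠ 59.32 (one-sample t-test, two-sided).
t = (x̄ − μ₀)/(s/√n) = (51.9 − 59.32)/(9.307/√16) = -3.189
df = n − 1 = 15
Two-sided p-value ≈ 0.0061
Since p ≈ 0.0061 < α = 0.1, reject H0; the data support H1.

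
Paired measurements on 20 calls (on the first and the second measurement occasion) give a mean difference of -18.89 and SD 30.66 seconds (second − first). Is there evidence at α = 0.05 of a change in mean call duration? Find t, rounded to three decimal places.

H0: μ_d = 0; H1: μ_d ≠ 0 (paired t-test on the differences, two-sided).
t = d̄/(s_d/√n) = -18.89/(30.66/√20) = -2.755
df = n − 1 = 19
Two-sided p-value ≈ 0.0126
Since p ≈ 0.0126 < α = 0.05, reject H0; the evidence is statistically significant.

-2.755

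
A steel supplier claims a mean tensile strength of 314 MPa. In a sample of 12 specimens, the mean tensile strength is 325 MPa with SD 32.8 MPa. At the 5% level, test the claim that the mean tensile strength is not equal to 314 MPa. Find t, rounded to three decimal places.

H0: μ = 314; H1: μ ≠ 314 (one-sample t-test, two-sided).
t = (x̄ − μ₀)/(s/√n) = (325 − 314)/(32.8/√12) = 1.162
df = n − 1 = 11
Two-sided p-value ≈ 0.2699
Since p ≈ 0.2699 > α = 0.05, fail to reject H0; the data do not provide sufficient evidence against H0.

1.162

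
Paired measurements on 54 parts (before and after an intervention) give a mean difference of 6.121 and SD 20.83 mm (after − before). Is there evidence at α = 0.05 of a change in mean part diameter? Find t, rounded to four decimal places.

2.1594

H0: μ_d = 0; H1: μ_d ≠ 0 (paired t-test on the differences, two-sided).
t = d̄/(s_d/√n) = 6.121/(20.83/√54) = 2.1594
df = n − 1 = 53
Two-sided p-value ≈ 0.0354
Since p ≈ 0.0354 < α = 0.05, reject H0; the data support H1.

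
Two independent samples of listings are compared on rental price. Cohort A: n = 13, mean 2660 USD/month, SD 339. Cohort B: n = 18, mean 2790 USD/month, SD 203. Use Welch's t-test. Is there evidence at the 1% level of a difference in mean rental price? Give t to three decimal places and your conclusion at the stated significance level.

Let group 1 = cohort A, group 2 = cohort B. H0: μ_1 = μ_2; H1: μ_1 ≠ μ_2 (Welch's two-sample t-test, two-sided).
t = (x̄_1 − x̄_2)/√(s_1²/n_1 + s_2²/n_2) = (2660 − 2790)/√(339²/13 + 203²/18) = -1.232
Welch–Satterthwaite df ≈ 18.16
Two-sided p-value ≈ 0.234
Since p ≈ 0.234 > α = 0.01, fail to reject H0; the evidence is not statistically significant.

t = -1.232; fail to reject H0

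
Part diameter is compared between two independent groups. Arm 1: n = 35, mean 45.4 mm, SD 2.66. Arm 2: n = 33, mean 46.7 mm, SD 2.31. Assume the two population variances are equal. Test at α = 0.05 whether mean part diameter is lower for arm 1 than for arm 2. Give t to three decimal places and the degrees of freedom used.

t = -2.146, df = 66

Let group 1 = arm 1, group 2 = arm 2. H0: μ_1 = μ_2; H1: μ_1 < μ_2 (two-sample pooled-variance t-test, left-tailed).
s_p² = [(35−1)·2.66² + (33−1)·2.31²]/(35+33−2) = 6.23221
t = (45.4 − 46.7)/√[6.23221·(1/35 + 1/33)] = -2.146
df = n₁ + n₂ − 2 = 66
p-value = P(T ≤ -2.146) ≈ 0.018
Since p ≈ 0.018 < α = 0.05, reject H0; the evidence is statistically significant.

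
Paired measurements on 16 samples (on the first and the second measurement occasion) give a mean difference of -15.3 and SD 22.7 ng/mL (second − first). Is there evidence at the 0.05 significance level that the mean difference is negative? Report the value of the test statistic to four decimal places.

-2.6960

H0: μ_d = 0; H1: μ_d < 0 (paired t-test on the differences, left-tailed).
t = d̄/(s_d/√n) = -15.3/(22.7/√16) = -2.6960
df = n − 1 = 15
p-value = P(T ≤ -2.6960) ≈ 0.0083
Since p ≈ 0.0083 < α = 0.05, reject H0; the data support H1.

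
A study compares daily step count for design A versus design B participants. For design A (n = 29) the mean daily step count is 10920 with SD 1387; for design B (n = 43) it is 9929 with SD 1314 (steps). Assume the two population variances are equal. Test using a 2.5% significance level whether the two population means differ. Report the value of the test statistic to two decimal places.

3.07

Let group 1 = design A, group 2 = design B. H0: μ_1 = μ_2; H1: μ_1 ≠ μ_2 (two-sample pooled-variance t-test, two-sided).
s_p² = [(29−1)·1387² + (43−1)·1314²]/(29+43−2) = 1805470
t = (10920 − 9929)/√[1805470·(1/29 + 1/43)] = 3.07
df = n₁ + n₂ − 2 = 70
Two-sided p-value ≈ 0.003
Since p ≈ 0.003 < α = 0.025, reject H0; the evidence is statistically significant.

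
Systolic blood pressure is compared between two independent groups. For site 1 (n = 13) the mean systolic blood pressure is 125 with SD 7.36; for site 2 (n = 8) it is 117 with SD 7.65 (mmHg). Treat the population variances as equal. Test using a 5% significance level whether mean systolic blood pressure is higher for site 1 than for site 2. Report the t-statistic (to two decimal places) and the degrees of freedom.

Let group 1 = site 1, group 2 = site 2. H0: μ_1 = μ_2; H1: μ_1 > μ_2 (two-sample pooled-variance t-test, right-tailed).
s_p² = [(13−1)·7.36² + (8−1)·7.65²]/(13+8−2) = 55.7733
t = (125 − 117)/√[55.7733·(1/13 + 1/8)] = 2.38
df = n₁ + n₂ − 2 = 19
p-value = P(T ≥ 2.38) ≈ 0.014
Since p ≈ 0.014 < α = 0.05, reject H0; the evidence is statistically significant.

t = 2.38, df = 19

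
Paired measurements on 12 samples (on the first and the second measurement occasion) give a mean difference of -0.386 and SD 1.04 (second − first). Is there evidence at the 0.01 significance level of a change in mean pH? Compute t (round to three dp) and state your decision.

t = -1.286; fail to reject H0

H0: μ_d = 0; H1: μ_d ≠ 0 (paired t-test on the differences, two-sided).
t = d̄/(s_d/√n) = -0.386/(1.04/√12) = -1.286
df = n − 1 = 11
Two-sided p-value ≈ 0.2249
Since p ≈ 0.2249 > α = 0.01, fail to reject H0; the evidence is not statistically significant.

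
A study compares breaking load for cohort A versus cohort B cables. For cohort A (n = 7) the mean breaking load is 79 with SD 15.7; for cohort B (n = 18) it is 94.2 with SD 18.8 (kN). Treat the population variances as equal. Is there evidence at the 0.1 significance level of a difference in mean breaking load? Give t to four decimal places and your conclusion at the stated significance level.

Let group 1 = cohort A, group 2 = cohort B. H0: μ_1 = μ_2; H1: μ_1 ≠ μ_2 (two-sample pooled-variance t-test, two-sided).
s_p² = [(7−1)·15.7² + (18−1)·18.8²]/(7+18−2) = 325.54
t = (79 − 94.2)/√[325.54·(1/7 + 1/18)] = -1.8913
df = n₁ + n₂ − 2 = 23
Two-sided p-value ≈ 0.071
Since p ≈ 0.071 < α = 0.1, reject H0; the evidence is statistically significant.

t = -1.8913; reject H0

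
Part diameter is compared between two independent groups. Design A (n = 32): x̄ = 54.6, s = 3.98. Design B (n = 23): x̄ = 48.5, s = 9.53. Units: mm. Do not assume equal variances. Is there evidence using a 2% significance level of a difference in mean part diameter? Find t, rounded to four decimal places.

2.8937

Let group 1 = design A, group 2 = design B. H0: μ_1 = μ_2; H1: μ_1 ≠ μ_2 (Welch's two-sample t-test, two-sided).
t = (x̄_1 − x̄_2)/√(s_1²/n_1 + s_2²/n_2) = (54.6 − 48.5)/√(3.98²/32 + 9.53²/23) = 2.8937
Welch–Satterthwaite df ≈ 27.55
Two-sided p-value ≈ 0.0074
Since p ≈ 0.0074 < α = 0.02, reject H0; the data support H1.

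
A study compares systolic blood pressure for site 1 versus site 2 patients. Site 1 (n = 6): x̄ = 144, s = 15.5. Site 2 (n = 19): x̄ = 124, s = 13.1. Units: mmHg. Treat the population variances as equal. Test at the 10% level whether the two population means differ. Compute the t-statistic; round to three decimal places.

Let group 1 = site 1, group 2 = site 2. H0: μ_1 = μ_2; H1: μ_1 ≠ μ_2 (two-sample pooled-variance t-test, two-sided).
s_p² = [(6−1)·15.5² + (19−1)·13.1²]/(6+19−2) = 186.532
t = (144 − 124)/√[186.532·(1/6 + 1/19)] = 3.127
df = n₁ + n₂ − 2 = 23
Two-sided p-value ≈ 0.005
Since p ≈ 0.005 < α = 0.1, reject H0; the data support H1.

3.127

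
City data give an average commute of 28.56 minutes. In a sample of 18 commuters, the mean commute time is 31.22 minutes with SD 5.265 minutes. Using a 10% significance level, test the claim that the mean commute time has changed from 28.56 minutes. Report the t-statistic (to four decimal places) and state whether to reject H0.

t = 2.1435; reject H0

H0: μ = 28.56; H1: μ ≠ 28.56 (one-sample t-test, two-sided).
t = (x̄ − μ₀)/(s/√n) = (31.22 − 28.56)/(5.265/√18) = 2.1435
df = n − 1 = 17
Two-sided p-value ≈ 0.047
Since p ≈ 0.047 < α = 0.1, reject H0; the evidence is statistically significant.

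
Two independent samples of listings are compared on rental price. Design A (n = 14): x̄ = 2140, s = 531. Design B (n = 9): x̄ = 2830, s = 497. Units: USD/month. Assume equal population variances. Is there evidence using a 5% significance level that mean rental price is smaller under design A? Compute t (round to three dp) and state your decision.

t = -3.116; reject H0

Let group 1 = design A, group 2 = design B. H0: μ_1 = μ_2; H1: μ_1 < μ_2 (two-sample pooled-variance t-test, left-tailed).
s_p² = [(14−1)·531² + (9−1)·497²]/(14+9−2) = 268646
t = (2140 − 2830)/√[268646·(1/14 + 1/9)] = -3.116
df = n₁ + n₂ − 2 = 21
p-value = P(T ≤ -3.116) ≈ 0.003
Since p ≈ 0.003 < α = 0.05, reject H0; the data support H1.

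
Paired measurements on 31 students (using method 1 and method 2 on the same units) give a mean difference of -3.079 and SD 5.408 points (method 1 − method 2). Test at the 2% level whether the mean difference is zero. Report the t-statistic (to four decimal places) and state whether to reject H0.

t = -3.1700; reject H0

H0: μ_d = 0; H1: μ_d ≠ 0 (paired t-test on the differences, two-sided).
t = d̄/(s_d/√n) = -3.079/(5.408/√31) = -3.1700
df = n − 1 = 30
Two-sided p-value ≈ 0.0035
Since p ≈ 0.0035 < α = 0.02, reject H0; the data support H1.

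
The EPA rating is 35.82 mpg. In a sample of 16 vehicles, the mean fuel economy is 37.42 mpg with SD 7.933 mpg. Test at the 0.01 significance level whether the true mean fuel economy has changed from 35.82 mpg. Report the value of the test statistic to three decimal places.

H0: μ = 35.82; H1: μ ≠ 35.82 (one-sample t-test, two-sided).
t = (x̄ − μ₀)/(s/√n) = (37.42 − 35.82)/(7.933/√16) = 0.807
df = n − 1 = 15
Two-sided p-value ≈ 0.4324
Since p ≈ 0.4324 > α = 0.01, fail to reject H0; the evidence is not statistically significant.

0.807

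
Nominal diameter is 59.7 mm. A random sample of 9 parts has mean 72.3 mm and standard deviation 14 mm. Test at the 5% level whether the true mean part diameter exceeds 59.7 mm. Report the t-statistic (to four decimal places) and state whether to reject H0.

t = 2.7000; reject H0

H0: μ = 59.7; H1: μ > 59.7 (one-sample t-test, right-tailed).
t = (x̄ − μ₀)/(s/√n) = (72.3 − 59.7)/(14/√9) = 2.7000
df = n − 1 = 8
p-value = P(T ≥ 2.7000) ≈ 0.0135
Since p ≈ 0.0135 < α = 0.05, reject H0; the evidence is statistically significant.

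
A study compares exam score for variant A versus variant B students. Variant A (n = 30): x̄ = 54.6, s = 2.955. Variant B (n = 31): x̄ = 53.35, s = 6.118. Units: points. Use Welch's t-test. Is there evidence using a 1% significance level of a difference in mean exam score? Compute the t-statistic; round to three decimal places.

1.021

Let group 1 = variant A, group 2 = variant B. H0: μ_1 = μ_2; H1: μ_1 ≠ μ_2 (Welch's two-sample t-test, two-sided).
t = (x̄_1 − x̄_2)/√(s_1²/n_1 + s_2²/n_2) = (54.6 − 53.35)/√(2.955²/30 + 6.118²/31) = 1.021
Welch–Satterthwaite df ≈ 43.59
Two-sided p-value ≈ 0.313
Since p ≈ 0.313 > α = 0.01, fail to reject H0; the data do not provide sufficient evidence against H0.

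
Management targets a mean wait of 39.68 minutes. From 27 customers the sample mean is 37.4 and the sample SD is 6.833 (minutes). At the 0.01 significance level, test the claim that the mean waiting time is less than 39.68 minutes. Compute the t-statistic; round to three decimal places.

H0: μ = 39.68; H1: μ < 39.68 (one-sample t-test, left-tailed).
t = (x̄ − μ₀)/(s/√n) = (37.4 − 39.68)/(6.833/√27) = -1.734
df = n − 1 = 26
p-value = P(T ≤ -1.734) ≈ 0.047
Since p ≈ 0.047 > α = 0.01, fail to reject H0; the evidence is not statistically significant.

-1.734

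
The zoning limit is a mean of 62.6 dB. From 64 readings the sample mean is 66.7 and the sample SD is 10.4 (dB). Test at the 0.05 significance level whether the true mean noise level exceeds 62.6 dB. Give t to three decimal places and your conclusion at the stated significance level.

H0: μ = 62.6; H1: μ > 62.6 (one-sample t-test, right-tailed).
t = (x̄ − μ₀)/(s/√n) = (66.7 − 62.6)/(10.4/√64) = 3.154
df = n − 1 = 63
p-value = P(T ≥ 3.154) ≈ 0.001
Since p ≈ 0.001 < α = 0.05, reject H0; the evidence is statistically significant.

t = 3.154; reject H0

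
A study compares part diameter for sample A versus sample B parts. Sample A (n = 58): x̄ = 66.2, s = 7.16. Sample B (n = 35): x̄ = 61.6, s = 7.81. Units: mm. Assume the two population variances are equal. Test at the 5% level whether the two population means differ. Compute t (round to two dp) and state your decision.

Let group 1 = sample A, group 2 = sample B. H0: μ_1 = μ_2; H1: μ_1 ≠ μ_2 (two-sample pooled-variance t-test, two-sided).
s_p² = [(58−1)·7.16² + (35−1)·7.81²]/(58+35−2) = 54.9012
t = (66.2 − 61.6)/√[54.9012·(1/58 + 1/35)] = 2.90
df = n₁ + n₂ − 2 = 91
Two-sided p-value ≈ 0.005
Since p ≈ 0.005 < α = 0.05, reject H0; the evidence is statistically significant.

t = 2.90; reject H0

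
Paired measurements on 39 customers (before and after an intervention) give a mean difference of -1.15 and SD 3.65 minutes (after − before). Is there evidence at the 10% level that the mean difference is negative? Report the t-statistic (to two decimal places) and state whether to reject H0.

t = -1.97; reject H0

H0: μ_d = 0; H1: μ_d < 0 (paired t-test on the differences, left-tailed).
t = d̄/(s_d/√n) = -1.15/(3.65/√39) = -1.97
df = n − 1 = 38
p-value = P(T ≤ -1.97) ≈ 0.028
Since p ≈ 0.028 < α = 0.1, reject H0; the data support H1.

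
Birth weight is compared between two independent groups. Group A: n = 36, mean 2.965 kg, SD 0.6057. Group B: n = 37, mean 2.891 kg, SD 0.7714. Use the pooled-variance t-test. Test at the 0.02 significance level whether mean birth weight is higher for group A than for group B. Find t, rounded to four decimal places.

0.4550

Let group 1 = group A, group 2 = group B. H0: μ_1 = μ_2; H1: μ_1 > μ_2 (two-sample pooled-variance t-test, right-tailed).
s_p² = [(36−1)·0.6057² + (37−1)·0.7714²]/(36+37−2) = 0.482572
t = (2.965 − 2.891)/√[0.482572·(1/36 + 1/37)] = 0.4550
df = n₁ + n₂ − 2 = 71
p-value = P(T ≥ 0.4550) ≈ 0.325
Since p ≈ 0.325 > α = 0.02, fail to reject H0; the evidence is not statistically significant.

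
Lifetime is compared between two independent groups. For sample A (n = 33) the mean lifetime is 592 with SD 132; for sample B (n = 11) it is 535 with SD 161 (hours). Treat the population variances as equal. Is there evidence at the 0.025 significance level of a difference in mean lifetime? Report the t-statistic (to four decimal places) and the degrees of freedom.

t = 1.1740, df = 42

Let group 1 = sample A, group 2 = sample B. H0: μ_1 = μ_2; H1: μ_1 ≠ μ_2 (two-sample pooled-variance t-test, two-sided).
s_p² = [(33−1)·132² + (11−1)·161²]/(33+11−2) = 19447.1
t = (592 − 535)/√[19447.1·(1/33 + 1/11)] = 1.1740
df = n₁ + n₂ − 2 = 42
Two-sided p-value ≈ 0.247
Since p ≈ 0.247 > α = 0.025, fail to reject H0; the data do not provide sufficient evidence against H0.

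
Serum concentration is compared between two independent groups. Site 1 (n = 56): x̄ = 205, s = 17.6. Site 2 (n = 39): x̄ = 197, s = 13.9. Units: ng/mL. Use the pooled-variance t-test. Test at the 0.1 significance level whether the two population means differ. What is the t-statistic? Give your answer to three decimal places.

Let group 1 = site 1, group 2 = site 2. H0: μ_1 = μ_2; H1: μ_1 ≠ μ_2 (two-sample pooled-variance t-test, two-sided).
s_p² = [(56−1)·17.6² + (39−1)·13.9²]/(56+39−2) = 262.137
t = (205 − 197)/√[262.137·(1/56 + 1/39)] = 2.369
df = n₁ + n₂ − 2 = 93
Two-sided p-value ≈ 0.0199
Since p ≈ 0.0199 < α = 0.1, reject H0; the evidence is statistically significant.

2.369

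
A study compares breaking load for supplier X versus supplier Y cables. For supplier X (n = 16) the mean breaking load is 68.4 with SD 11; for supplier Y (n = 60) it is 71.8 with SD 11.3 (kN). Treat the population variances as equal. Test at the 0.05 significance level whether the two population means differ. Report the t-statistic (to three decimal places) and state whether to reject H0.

t = -1.075; fail to reject H0

Let group 1 = supplier X, group 2 = supplier Y. H0: μ_1 = μ_2; H1: μ_1 ≠ μ_2 (two-sample pooled-variance t-test, two-sided).
s_p² = [(16−1)·11² + (60−1)·11.3²]/(16+60−2) = 126.334
t = (68.4 − 71.8)/√[126.334·(1/16 + 1/60)] = -1.075
df = n₁ + n₂ − 2 = 74
Two-sided p-value ≈ 0.2858
Since p ≈ 0.2858 > α = 0.05, fail to reject H0; the evidence is not statistically significant.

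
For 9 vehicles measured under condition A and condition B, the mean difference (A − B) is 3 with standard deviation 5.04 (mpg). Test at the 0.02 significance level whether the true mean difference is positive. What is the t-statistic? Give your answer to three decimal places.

1.786

H0: μ_d = 0; H1: μ_d > 0 (paired t-test on the differences, right-tailed).
t = d̄/(s_d/√n) = 3/(5.04/√9) = 1.786
df = n − 1 = 8
p-value = P(T ≥ 1.786) ≈ 0.056
Since p ≈ 0.056 > α = 0.02, fail to reject H0; the evidence is not statistically significant.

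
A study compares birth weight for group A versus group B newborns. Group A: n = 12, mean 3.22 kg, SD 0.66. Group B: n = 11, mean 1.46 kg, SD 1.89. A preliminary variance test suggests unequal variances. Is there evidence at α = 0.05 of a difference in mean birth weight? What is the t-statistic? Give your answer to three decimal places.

2.929

Let group 1 = group A, group 2 = group B. H0: μ_1 = μ_2; H1: μ_1 ≠ μ_2 (Welch's two-sample t-test, two-sided).
t = (x̄_1 − x̄_2)/√(s_1²/n_1 + s_2²/n_2) = (3.22 − 1.46)/√(0.66²/12 + 1.89²/11) = 2.929
Welch–Satterthwaite df ≈ 12.22
Two-sided p-value ≈ 0.012
Since p ≈ 0.012 < α = 0.05, reject H0; the evidence is statistically significant.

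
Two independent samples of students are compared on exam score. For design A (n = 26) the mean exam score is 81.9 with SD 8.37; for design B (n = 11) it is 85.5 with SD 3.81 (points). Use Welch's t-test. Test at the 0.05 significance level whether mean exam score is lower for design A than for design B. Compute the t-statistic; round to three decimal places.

-1.797

Let group 1 = design A, group 2 = design B. H0: μ_1 = μ_2; H1: μ_1 < μ_2 (Welch's two-sample t-test, left-tailed).
t = (x̄_1 − x̄_2)/√(s_1²/n_1 + s_2²/n_2) = (81.9 − 85.5)/√(8.37²/26 + 3.81²/11) = -1.797
Welch–Satterthwaite df ≈ 34.69
p-value = P(T ≤ -1.797) ≈ 0.0405
Since p ≈ 0.0405 < α = 0.05, reject H0; the data support H1.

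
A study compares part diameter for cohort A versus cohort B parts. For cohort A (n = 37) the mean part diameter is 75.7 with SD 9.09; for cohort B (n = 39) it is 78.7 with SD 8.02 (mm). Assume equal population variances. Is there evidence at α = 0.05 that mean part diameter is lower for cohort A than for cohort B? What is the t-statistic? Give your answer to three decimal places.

Let group 1 = cohort A, group 2 = cohort B. H0: μ_1 = μ_2; H1: μ_1 < μ_2 (two-sample pooled-variance t-test, left-tailed).
s_p² = [(37−1)·9.09² + (39−1)·8.02²]/(37+39−2) = 73.2268
t = (75.7 − 78.7)/√[73.2268·(1/37 + 1/39)] = -1.528
df = n₁ + n₂ − 2 = 74
p-value = P(T ≤ -1.528) ≈ 0.065
Since p ≈ 0.065 > α = 0.05, fail to reject H0; the data do not provide sufficient evidence against H0.

-1.528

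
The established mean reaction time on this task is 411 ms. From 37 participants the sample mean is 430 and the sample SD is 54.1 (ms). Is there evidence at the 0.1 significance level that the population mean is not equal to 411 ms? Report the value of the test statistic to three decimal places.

2.136

H0: μ = 411; H1: μ ≠ 411 (one-sample t-test, two-sided).
t = (x̄ − μ₀)/(s/√n) = (430 − 411)/(54.1/√37) = 2.136
df = n − 1 = 36
Two-sided p-value ≈ 0.040
Since p ≈ 0.040 < α = 0.1, reject H0; the evidence is statistically significant.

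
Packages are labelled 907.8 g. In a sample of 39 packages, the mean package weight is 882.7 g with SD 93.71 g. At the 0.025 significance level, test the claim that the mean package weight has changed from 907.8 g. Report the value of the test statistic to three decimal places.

-1.673

H0: μ = 907.8; H1: μ ≠ 907.8 (one-sample t-test, two-sided).
t = (x̄ − μ₀)/(s/√n) = (882.7 − 907.8)/(93.71/√39) = -1.673
df = n − 1 = 38
Two-sided p-value ≈ 0.103
Since p ≈ 0.103 > α = 0.025, fail to reject H0; the data do not provide sufficient evidence against H0.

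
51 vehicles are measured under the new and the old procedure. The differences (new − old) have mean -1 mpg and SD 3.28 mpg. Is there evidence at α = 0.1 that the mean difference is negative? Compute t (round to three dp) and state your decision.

H0: μ_d = 0; H1: μ_d < 0 (paired t-test on the differences, left-tailed).
t = d̄/(s_d/√n) = -1/(3.28/√51) = -2.177
df = n − 1 = 50
p-value = P(T ≤ -2.177) ≈ 0.017
Since p ≈ 0.017 < α = 0.1, reject H0; the evidence is statistically significant.

t = -2.177; reject H0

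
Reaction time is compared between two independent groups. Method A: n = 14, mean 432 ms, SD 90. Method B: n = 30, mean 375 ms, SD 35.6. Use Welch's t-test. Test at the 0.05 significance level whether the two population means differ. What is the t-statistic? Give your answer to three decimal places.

Let group 1 = method A, group 2 = method B. H0: μ_1 = μ_2; H1: μ_1 ≠ μ_2 (Welch's two-sample t-test, two-sided).
t = (x̄_1 − x̄_2)/√(s_1²/n_1 + s_2²/n_2) = (432 − 375)/√(90²/14 + 35.6²/30) = 2.288
Welch–Satterthwaite df ≈ 14.93
Two-sided p-value ≈ 0.037
Since p ≈ 0.037 < α = 0.05, reject H0; the evidence is statistically significant.

2.288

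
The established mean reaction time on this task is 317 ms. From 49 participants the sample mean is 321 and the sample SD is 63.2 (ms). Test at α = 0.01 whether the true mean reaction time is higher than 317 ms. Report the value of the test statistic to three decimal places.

0.443

H0: μ = 317; H1: μ > 317 (one-sample t-test, right-tailed).
t = (x̄ − μ₀)/(s/√n) = (321 − 317)/(63.2/√49) = 0.443
df = n − 1 = 48
p-value = P(T ≥ 0.443) ≈ 0.330
Since p ≈ 0.330 > α = 0.01, fail to reject H0; the data do not provide sufficient evidence against H0.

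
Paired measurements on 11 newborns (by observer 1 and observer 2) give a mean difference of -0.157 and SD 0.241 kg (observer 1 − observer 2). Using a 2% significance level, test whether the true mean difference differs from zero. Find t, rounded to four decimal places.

H0: μ_d = 0; H1: μ_d ≠ 0 (paired t-test on the differences, two-sided).
t = d̄/(s_d/√n) = -0.157/(0.241/√11) = -2.1606
df = n − 1 = 10
Two-sided p-value ≈ 0.056
Since p ≈ 0.056 > α = 0.02, fail to reject H0; the evidence is not statistically significant.

-2.1606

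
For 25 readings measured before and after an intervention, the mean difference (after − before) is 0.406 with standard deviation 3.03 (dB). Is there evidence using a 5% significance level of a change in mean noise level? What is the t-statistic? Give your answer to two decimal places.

H0: μ_d = 0; H1: μ_d ≠ 0 (paired t-test on the differences, two-sided).
t = d̄/(s_d/√n) = 0.406/(3.03/√25) = 0.67
df = n − 1 = 24
Two-sided p-value ≈ 0.5093
Since p ≈ 0.5093 > α = 0.05, fail to reject H0; the data do not provide sufficient evidence against H0.

0.67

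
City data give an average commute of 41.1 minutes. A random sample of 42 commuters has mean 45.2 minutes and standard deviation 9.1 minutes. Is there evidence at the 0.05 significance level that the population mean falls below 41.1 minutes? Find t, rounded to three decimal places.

2.920

H0: μ = 41.1; H1: μ < 41.1 (one-sample t-test, left-tailed).
t = (x̄ − μ₀)/(s/√n) = (45.2 − 41.1)/(9.1/√42) = 2.920
df = n − 1 = 41
p-value = P(T ≤ 2.920) ≈ 0.9972
Since p ≈ 0.9972 > α = 0.05, fail to reject H0; the data do not provide sufficient evidence against H0.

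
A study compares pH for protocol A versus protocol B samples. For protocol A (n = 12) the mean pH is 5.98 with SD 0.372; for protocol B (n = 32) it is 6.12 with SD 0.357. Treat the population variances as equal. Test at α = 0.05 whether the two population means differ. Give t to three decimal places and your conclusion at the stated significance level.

t = -1.146; fail to reject H0

Let group 1 = protocol A, group 2 = protocol B. H0: μ_1 = μ_2; H1: μ_1 ≠ μ_2 (two-sample pooled-variance t-test, two-sided).
s_p² = [(12−1)·0.372² + (32−1)·0.357²]/(12+32−2) = 0.130313
t = (5.98 − 6.12)/√[0.130313·(1/12 + 1/32)] = -1.146
df = n₁ + n₂ − 2 = 42
Two-sided p-value ≈ 0.2584
Since p ≈ 0.2584 > α = 0.05, fail to reject H0; the data do not provide sufficient evidence against H0.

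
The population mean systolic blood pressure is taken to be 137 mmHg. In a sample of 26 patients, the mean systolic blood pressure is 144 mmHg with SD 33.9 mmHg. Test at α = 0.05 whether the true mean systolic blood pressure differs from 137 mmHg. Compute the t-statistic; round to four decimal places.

1.0529

H0: μ = 137; H1: μ ≠ 137 (one-sample t-test, two-sided).
t = (x̄ − μ₀)/(s/√n) = (144 − 137)/(33.9/√26) = 1.0529
df = n − 1 = 25
Two-sided p-value ≈ 0.302
Since p ≈ 0.302 > α = 0.05, fail to reject H0; the evidence is not statistically significant.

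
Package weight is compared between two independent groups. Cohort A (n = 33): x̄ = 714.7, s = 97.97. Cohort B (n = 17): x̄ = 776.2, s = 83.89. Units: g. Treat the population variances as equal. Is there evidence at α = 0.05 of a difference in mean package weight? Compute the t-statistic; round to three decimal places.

-2.203

Let group 1 = cohort A, group 2 = cohort B. H0: μ_1 = μ_2; H1: μ_1 ≠ μ_2 (two-sample pooled-variance t-test, two-sided).
s_p² = [(33−1)·97.97² + (17−1)·83.89²]/(33+17−2) = 8744.59
t = (714.7 − 776.2)/√[8744.59·(1/33 + 1/17)] = -2.203
df = n₁ + n₂ − 2 = 48
Two-sided p-value ≈ 0.032
Since p ≈ 0.032 < α = 0.05, reject H0; the data support H1.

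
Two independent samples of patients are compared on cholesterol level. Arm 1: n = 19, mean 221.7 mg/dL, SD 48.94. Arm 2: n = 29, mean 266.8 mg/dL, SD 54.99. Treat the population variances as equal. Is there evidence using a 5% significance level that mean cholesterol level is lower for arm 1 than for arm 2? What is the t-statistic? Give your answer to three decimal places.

Let group 1 = arm 1, group 2 = arm 2. H0: μ_1 = μ_2; H1: μ_1 < μ_2 (two-sample pooled-variance t-test, left-tailed).
s_p² = [(19−1)·48.94² + (29−1)·54.99²]/(19+29−2) = 2777.86
t = (221.7 − 266.8)/√[2777.86·(1/19 + 1/29)] = -2.899
df = n₁ + n₂ − 2 = 46
p-value = P(T ≤ -2.899) ≈ 0.0029
Since p ≈ 0.0029 < α = 0.05, reject H0; the data support H1.

-2.899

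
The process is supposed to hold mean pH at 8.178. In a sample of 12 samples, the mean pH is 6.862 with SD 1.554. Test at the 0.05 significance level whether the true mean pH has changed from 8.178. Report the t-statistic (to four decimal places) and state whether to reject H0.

t = -2.9336; reject H0

H0: μ = 8.178; H1: μ ≠ 8.178 (one-sample t-test, two-sided).
t = (x̄ − μ₀)/(s/√n) = (6.862 − 8.178)/(1.554/√12) = -2.9336
df = n − 1 = 11
Two-sided p-value ≈ 0.0136
Since p ≈ 0.0136 < α = 0.05, reject H0; the data support H1.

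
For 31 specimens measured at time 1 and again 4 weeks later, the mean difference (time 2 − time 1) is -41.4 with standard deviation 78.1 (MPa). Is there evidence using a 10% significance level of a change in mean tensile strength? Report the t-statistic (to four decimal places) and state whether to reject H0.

t = -2.9514; reject H0

H0: μ_d = 0; H1: μ_d ≠ 0 (paired t-test on the differences, two-sided).
t = d̄/(s_d/√n) = -41.4/(78.1/√31) = -2.9514
df = n − 1 = 30
Two-sided p-value ≈ 0.006
Since p ≈ 0.006 < α = 0.1, reject H0; the data support H1.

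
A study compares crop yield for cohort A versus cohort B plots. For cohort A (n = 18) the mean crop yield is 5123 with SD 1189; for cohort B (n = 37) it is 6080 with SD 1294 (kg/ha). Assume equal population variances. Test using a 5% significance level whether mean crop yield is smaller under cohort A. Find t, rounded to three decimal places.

-2.640

Let group 1 = cohort A, group 2 = cohort B. H0: μ_1 = μ_2; H1: μ_1 < μ_2 (two-sample pooled-variance t-test, left-tailed).
s_p² = [(18−1)·1189² + (37−1)·1294²]/(18+37−2) = 1590810
t = (5123 − 6080)/√[1590810·(1/18 + 1/37)] = -2.640
df = n₁ + n₂ − 2 = 53
p-value = P(T ≤ -2.640) ≈ 0.0054
Since p ≈ 0.0054 < α = 0.05, reject H0; the data support H1.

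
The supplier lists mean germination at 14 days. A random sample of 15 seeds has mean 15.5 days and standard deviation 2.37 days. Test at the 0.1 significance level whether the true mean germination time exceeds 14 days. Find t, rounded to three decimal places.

H0: μ = 14; H1: μ > 14 (one-sample t-test, right-tailed).
t = (x̄ − μ₀)/(s/√n) = (15.5 − 14)/(2.37/√15) = 2.451
df = n − 1 = 14
p-value = P(T ≥ 2.451) ≈ 0.014
Since p ≈ 0.014 < α = 0.1, reject H0; the data support H1.

2.451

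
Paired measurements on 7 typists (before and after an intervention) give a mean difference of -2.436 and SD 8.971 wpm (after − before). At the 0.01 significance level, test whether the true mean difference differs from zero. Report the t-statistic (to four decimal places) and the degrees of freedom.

t = -0.7184, df = 6

H0: μ_d = 0; H1: μ_d ≠ 0 (paired t-test on the differences, two-sided).
t = d̄/(s_d/√n) = -2.436/(8.971/√7) = -0.7184
df = n − 1 = 6
Two-sided p-value ≈ 0.4995
Since p ≈ 0.4995 > α = 0.01, fail to reject H0; the evidence is not statistically significant.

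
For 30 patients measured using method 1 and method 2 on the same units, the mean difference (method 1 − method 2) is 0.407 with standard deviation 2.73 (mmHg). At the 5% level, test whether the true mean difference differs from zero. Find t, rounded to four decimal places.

0.8166

H0: μ_d = 0; H1: μ_d ≠ 0 (paired t-test on the differences, two-sided).
t = d̄/(s_d/√n) = 0.407/(2.73/√30) = 0.8166
df = n − 1 = 29
Two-sided p-value ≈ 0.421
Since p ≈ 0.421 > α = 0.05, fail to reject H0; the evidence is not statistically significant.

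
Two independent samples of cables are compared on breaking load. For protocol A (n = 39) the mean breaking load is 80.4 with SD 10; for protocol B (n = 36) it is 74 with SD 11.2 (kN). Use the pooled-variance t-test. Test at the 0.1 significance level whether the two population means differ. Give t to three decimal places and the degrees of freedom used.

Let group 1 = protocol A, group 2 = protocol B. H0: μ_1 = μ_2; H1: μ_1 ≠ μ_2 (two-sample pooled-variance t-test, two-sided).
s_p² = [(39−1)·10² + (36−1)·11.2²]/(39+36−2) = 112.197
t = (80.4 − 74)/√[112.197·(1/39 + 1/36)] = 2.614
df = n₁ + n₂ − 2 = 73
Two-sided p-value ≈ 0.011
Since p ≈ 0.011 < α = 0.1, reject H0; the data support H1.

t = 2.614, df = 73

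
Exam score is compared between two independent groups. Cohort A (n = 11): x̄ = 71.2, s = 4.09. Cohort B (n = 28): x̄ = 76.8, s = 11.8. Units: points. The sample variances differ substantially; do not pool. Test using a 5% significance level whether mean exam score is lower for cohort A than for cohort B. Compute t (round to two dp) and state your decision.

t = -2.20; reject H0

Let group 1 = cohort A, group 2 = cohort B. H0: μ_1 = μ_2; H1: μ_1 < μ_2 (Welch's two-sample t-test, left-tailed).
t = (x̄_1 − x̄_2)/√(s_1²/n_1 + s_2²/n_2) = (71.2 − 76.8)/√(4.09²/11 + 11.8²/28) = -2.20
Welch–Satterthwaite df ≈ 36.76
p-value = P(T ≤ -2.20) ≈ 0.0172
Since p ≈ 0.0172 < α = 0.05, reject H0; the data support H1.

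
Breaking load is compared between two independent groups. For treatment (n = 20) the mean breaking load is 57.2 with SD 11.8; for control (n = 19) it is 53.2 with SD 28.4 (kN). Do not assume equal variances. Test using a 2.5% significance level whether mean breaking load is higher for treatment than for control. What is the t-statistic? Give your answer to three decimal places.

Let group 1 = treatment, group 2 = control. H0: μ_1 = μ_2; H1: μ_1 > μ_2 (Welch's two-sample t-test, right-tailed).
t = (x̄_1 − x̄_2)/√(s_1²/n_1 + s_2²/n_2) = (57.2 − 53.2)/√(11.8²/20 + 28.4²/19) = 0.569
Welch–Satterthwaite df ≈ 23.78
p-value = P(T ≥ 0.569) ≈ 0.2873
Since p ≈ 0.2873 > α = 0.025, fail to reject H0; the evidence is not statistically significant.

0.569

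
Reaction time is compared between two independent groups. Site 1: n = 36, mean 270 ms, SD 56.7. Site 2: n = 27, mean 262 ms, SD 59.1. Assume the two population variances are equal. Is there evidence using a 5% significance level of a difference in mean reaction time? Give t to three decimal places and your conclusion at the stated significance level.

t = 0.544; fail to reject H0

Let group 1 = site 1, group 2 = site 2. H0: μ_1 = μ_2; H1: μ_1 ≠ μ_2 (two-sample pooled-variance t-test, two-sided).
s_p² = [(36−1)·56.7² + (27−1)·59.1²]/(36+27−2) = 3333.35
t = (270 − 262)/√[3333.35·(1/36 + 1/27)] = 0.544
df = n₁ + n₂ − 2 = 61
Two-sided p-value ≈ 0.5882
Since p ≈ 0.5882 > α = 0.05, fail to reject H0; the data do not provide sufficient evidence against H0.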